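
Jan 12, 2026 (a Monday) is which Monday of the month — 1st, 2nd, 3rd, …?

2nd

Day 12 falls in week ⌈12/7⌉ of the month.
Days 1–7 hold the 1st Monday, 8–14 the 2nd, 15–21 the 3rd, 22–28 the 4th, 29–31 the 5th.
12 is in the range for the 2nd.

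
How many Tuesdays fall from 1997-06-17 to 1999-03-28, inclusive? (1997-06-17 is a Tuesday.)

1997-06-17 is a Tuesday; the first Tuesday on or after it is 1997-06-17.
From 1997-06-17 to 1999-03-28: 197 + 365 + 87 = 649 days (rest of 1997, 1998, to 1999-03-28 in 1999).
649 ÷ 7 = 92 full weeks with remainder 5, so 92 more Tuesdays after the first → 93.

93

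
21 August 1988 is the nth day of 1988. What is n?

Days in months before August: 31 + 29 + 31 + 30 + 31 + 30 + 31 = 213.
Plus 21 days into August → day 234.

234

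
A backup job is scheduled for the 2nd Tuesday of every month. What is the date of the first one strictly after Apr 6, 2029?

Apr 10, 2029

Apr 2029 starts on a Sunday; its first Tuesday is the 3rd, so the 2nd Tuesday is the 10th — Apr 10, 2029.
Apr 10, 2029 is after Apr 6, 2029, so that is the next one.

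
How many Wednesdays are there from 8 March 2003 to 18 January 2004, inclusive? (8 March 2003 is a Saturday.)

45

8 March 2003 is a Saturday; the first Wednesday on or after it is 12 March 2003 (4 days later).
From 12 March 2003 to 18 January 2004: 19 + 30 + 31 + 30 + 31 + 31 + 30 + 31 + 30 + 31 + 18 = 312 days (rest of March, April, May, June, July, August, September, October, November, December, January).
312 ÷ 7 = 44 full weeks with remainder 4, so 44 more Wednesdays after the first → 45.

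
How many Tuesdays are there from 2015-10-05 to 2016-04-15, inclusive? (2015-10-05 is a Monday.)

2015-10-05 is a Monday; the first Tuesday on or after it is 2015-10-06 (1 day later).
From 2015-10-06 to 2016-04-15: 25 + 30 + 31 + 31 + 29 + 31 + 15 = 192 days (rest of October, November, December, January, February, March, April).
192 ÷ 7 = 27 full weeks with remainder 3, so 27 more Tuesdays after the first → 28.

28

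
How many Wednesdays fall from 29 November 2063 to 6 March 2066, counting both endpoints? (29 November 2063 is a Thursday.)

29 November 2063 is a Thursday; the first Wednesday on or after it is 5 December 2063 (6 days later).
From 5 December 2063 to 6 March 2066: 26 + 366 + 365 + 65 = 822 days (rest of 2063, 2064, 2065, to 6 March 2066 in 2066).
822 ÷ 7 = 117 full weeks with remainder 3, so 117 more Wednesdays after the first → 118.

118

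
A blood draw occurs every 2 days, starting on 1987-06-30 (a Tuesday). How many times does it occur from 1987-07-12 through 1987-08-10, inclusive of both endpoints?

Occurrences land 2·i days after 1987-06-30 for i = 0, 1, 2, …
1987-07-12 is 12 days after the start; 12 ÷ 2 = 6 remainder 0. First occurrence in the window: #7 on 1987-07-12 (6×2 = 12 days in).
1987-08-10 is 41 days after the start; 41 ÷ 2 = 20 remainder 1. Last occurrence in the window: #21 on 1987-08-09.
Occurrences #7 through #21: 15 in total.

15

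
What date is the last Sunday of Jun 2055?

Jun 2055 begins on a Tuesday, so the first Sunday is Jun 6 (5 days later).
Jun 2055 has 30 days. Adding weeks: 6, 13, 20, 27 — the last one ≤ 30 is the 27th.

Jun 27, 2055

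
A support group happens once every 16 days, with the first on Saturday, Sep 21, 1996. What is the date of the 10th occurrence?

The 10th occurrence is 9 intervals after the first: 9 × 16 = 144 days after Sep 21, 1996.
Sep has 30 days — 9 days to the end of Sep leaves 135.
Oct has 31 days (104 left).
Nov has 30 days (74 left).
Dec has 31 days (43 left).
Jan has 31 days (12 left).
12 days into Feb → Feb 12, 1997.

Feb 12, 1997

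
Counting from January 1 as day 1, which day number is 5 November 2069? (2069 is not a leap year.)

Days in months before November: 31 + 28 + 31 + 30 + 31 + 30 + 31 + 31 + 30 + 31 = 304.
Plus 5 days into November → day 309.

309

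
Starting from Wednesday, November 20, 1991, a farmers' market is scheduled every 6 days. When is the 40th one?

July 11, 1992

The 40th occurrence is 39 intervals after the first: 39 × 6 = 234 days after November 20, 1991.
November has 30 days — 10 days to the end of November leaves 224.
December has 31 days (193 left).
January has 31 days (162 left).
February has 29 days (133 left).
March has 31 days (102 left).
April has 30 days (72 left).
May has 31 days (41 left).
June has 30 days (11 left).
11 days into July → July 11, 1992.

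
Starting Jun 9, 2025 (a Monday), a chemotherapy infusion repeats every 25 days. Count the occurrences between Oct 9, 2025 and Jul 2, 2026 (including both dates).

11

Occurrences land 25·i days after Jun 9, 2025 for i = 0, 1, 2, …
Oct 9, 2025 is 122 days after the start; 122 ÷ 25 = 4 remainder 22; since the remainder is 22, round up to i = 5. First occurrence in the window: #6 on Oct 12, 2025 (5×25 = 125 days in).
Jul 2, 2026 is 388 days after the start; 388 ÷ 25 = 15 remainder 13. Last occurrence in the window: #16 on Jun 19, 2026.
Occurrences #6 through #16: 11 in total.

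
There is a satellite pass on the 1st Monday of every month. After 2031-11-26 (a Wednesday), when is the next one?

November 2031 starts on a Saturday, so its 1st Monday is 2031-11-03 (2 days in).
That is not after 2031-11-26, so look at December 2031.
December 2031 starts on a Monday, so its 1st Monday is 2031-12-01.

2031-12-01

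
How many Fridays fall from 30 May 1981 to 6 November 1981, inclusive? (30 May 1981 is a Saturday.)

30 May 1981 is a Saturday; the first Friday on or after it is 5 June 1981 (6 days later).
From 5 June 1981 to 6 November 1981: 25 + 31 + 31 + 30 + 31 + 6 = 154 days (rest of June, July, August, September, October, November).
154 ÷ 7 = 22 full weeks with remainder 0, so 22 more Fridays after the first → 23.

23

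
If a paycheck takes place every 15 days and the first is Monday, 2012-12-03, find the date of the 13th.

2013-06-01

The 13th occurrence is 12 intervals after the first: 12 × 15 = 180 days after 2012-12-03.
December has 31 days — 28 days to the end of December leaves 152.
January has 31 days (121 left).
February has 28 days (93 left).
March has 31 days (62 left).
April has 30 days (32 left).
May has 31 days (1 left).
1 day into June → 2013-06-01.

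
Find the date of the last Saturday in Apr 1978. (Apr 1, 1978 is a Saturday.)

Apr 1978 begins on a Saturday, so the first Saturday is Apr 1.
Apr 1978 has 30 days. Adding weeks: 1, 8, 15, 22, 29 — the last one ≤ 30 is the 29th.

Apr 29, 1978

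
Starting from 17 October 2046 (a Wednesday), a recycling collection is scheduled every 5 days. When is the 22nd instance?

30 January 2047

The 22nd occurrence is 21 intervals after the first: 21 × 5 = 105 days after 17 October 2046.
October has 31 days — 14 days to the end of October leaves 91.
November has 30 days (61 left).
December has 31 days (30 left).
30 days into January → 30 January 2047.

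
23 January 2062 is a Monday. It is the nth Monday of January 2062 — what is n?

Day 23 falls in week ⌈23/7⌉ of the month.
Days 1–7 hold the 1st Monday, 8–14 the 2nd, 15–21 the 3rd, 22–28 the 4th, 29–31 the 5th.
23 is in the range for the 4th.

4th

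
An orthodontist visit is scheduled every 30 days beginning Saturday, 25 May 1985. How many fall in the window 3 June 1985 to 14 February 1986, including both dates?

Occurrences land 30·i days after 25 May 1985 for i = 0, 1, 2, …
3 June 1985 is 9 days after the start; 9 ÷ 30 = 0 remainder 9; since the remainder is 9, round up to i = 1. First occurrence in the window: #2 on 24 June 1985 (1×30 = 30 days in).
14 February 1986 is 265 days after the start; 265 ÷ 30 = 8 remainder 25. Last occurrence in the window: #9 on 20 January 1986.
Occurrences #2 through #9: 8 in total.

8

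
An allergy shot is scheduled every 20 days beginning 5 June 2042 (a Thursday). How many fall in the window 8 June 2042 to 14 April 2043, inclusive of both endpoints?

15

Occurrences land 20·i days after 5 June 2042 for i = 0, 1, 2, …
8 June 2042 is 3 days after the start; 3 ÷ 20 = 0 remainder 3; since the remainder is 3, round up to i = 1. First occurrence in the window: #2 on 25 June 2042 (1×20 = 20 days in).
14 April 2043 is 313 days after the start; 313 ÷ 20 = 15 remainder 13. Last occurrence in the window: #16 on 1 April 2043.
Occurrences #2 through #16: 15 in total.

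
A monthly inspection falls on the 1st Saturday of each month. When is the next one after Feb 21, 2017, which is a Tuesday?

Mar 4, 2017

Feb 2017 starts on a Wednesday, so its 1st Saturday is Feb 4, 2017 (3 days in).
That is not after Feb 21, 2017, so look at Mar 2017.
Mar 2017 starts on a Wednesday, so its 1st Saturday is Mar 4, 2017 (3 days in).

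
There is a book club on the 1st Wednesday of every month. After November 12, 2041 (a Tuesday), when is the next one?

November 2041 starts on a Friday, so its 1st Wednesday is November 6, 2041 (5 days in).
That is not after November 12, 2041, so look at December 2041.
December 2041 starts on a Sunday, so its 1st Wednesday is December 4, 2041 (3 days in).

December 4, 2041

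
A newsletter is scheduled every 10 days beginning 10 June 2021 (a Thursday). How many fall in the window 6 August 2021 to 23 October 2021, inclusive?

8

Occurrences land 10·i days after 10 June 2021 for i = 0, 1, 2, …
6 August 2021 is 57 days after the start; 57 ÷ 10 = 5 remainder 7; since the remainder is 7, round up to i = 6. First occurrence in the window: #7 on 9 August 2021 (6×10 = 60 days in).
23 October 2021 is 135 days after the start; 135 ÷ 10 = 13 remainder 5. Last occurrence in the window: #14 on 18 October 2021.
Occurrences #7 through #14: 8 in total.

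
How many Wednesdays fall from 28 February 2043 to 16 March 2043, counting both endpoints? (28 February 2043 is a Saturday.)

28 February 2043 is a Saturday; the first Wednesday on or after it is 4 March 2043 (4 days later).
From 4 March 2043 to 16 March 2043 is 16 − 4 = 12 days.
12 ÷ 7 = 1 full weeks with remainder 5, so 1 more Wednesdays after the first → 2.

2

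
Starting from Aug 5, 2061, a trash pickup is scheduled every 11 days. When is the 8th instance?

The 8th occurrence is 7 intervals after the first: 7 × 11 = 77 days after Aug 5, 2061.
Aug has 31 days — 26 days to the end of Aug leaves 51.
Sep has 30 days (21 left).
21 days into Oct → Oct 21, 2061.

Oct 21, 2061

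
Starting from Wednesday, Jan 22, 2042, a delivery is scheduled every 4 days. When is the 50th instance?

The 50th occurrence is 49 intervals after the first: 49 × 4 = 196 days after Jan 22, 2042.
Jan has 31 days — 9 days to the end of Jan leaves 187.
Feb has 28 days (159 left).
Mar has 31 days (128 left).
Apr has 30 days (98 left).
May has 31 days (67 left).
Jun has 30 days (37 left).
Jul has 31 days (6 left).
6 days into Aug → Aug 6, 2042.

Aug 6, 2042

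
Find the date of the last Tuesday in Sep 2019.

The first Tuesday of Sep 2019 is Sep 3.
Sep 2019 has 30 days. Adding weeks: 3, 10, 17, 24 — the last one ≤ 30 is the 24th.

Sep 24, 2019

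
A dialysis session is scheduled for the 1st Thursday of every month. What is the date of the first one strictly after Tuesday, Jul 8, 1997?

Jul 1997 starts on a Tuesday, so its 1st Thursday is Jul 3, 1997 (2 days in).
That is not after Jul 8, 1997, so look at Aug 1997.
Aug 1997 starts on a Friday, so its 1st Thursday is Aug 7, 1997 (6 days in).

Aug 7, 1997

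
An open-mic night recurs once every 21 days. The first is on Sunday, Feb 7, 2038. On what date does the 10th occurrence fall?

The 10th occurrence is 9 intervals after the first: 9 × 21 = 189 days after Feb 7, 2038.
Feb has 28 days — 21 days to the end of Feb leaves 168.
Mar has 31 days (137 left).
Apr has 30 days (107 left).
May has 31 days (76 left).
Jun has 30 days (46 left).
Jul has 31 days (15 left).
15 days into Aug → Aug 15, 2038.

Aug 15, 2038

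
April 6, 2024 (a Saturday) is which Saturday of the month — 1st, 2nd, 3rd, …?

Day 6 falls in week ⌈6/7⌉ of the month.
Days 1–7 hold the 1st Saturday, 8–14 the 2nd, 15–21 the 3rd, 22–28 the 4th, 29–31 the 5th.
6 is in the range for the 1st.

1st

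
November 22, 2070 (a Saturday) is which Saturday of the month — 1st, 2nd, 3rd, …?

4th

Day 22 falls in week ⌈22/7⌉ of the month.
Days 1–7 hold the 1st Saturday, 8–14 the 2nd, 15–21 the 3rd, 22–28 the 4th, 29–31 the 5th.
22 is in the range for the 4th.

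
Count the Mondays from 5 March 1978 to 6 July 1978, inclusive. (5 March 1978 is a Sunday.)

5 March 1978 is a Sunday; the first Monday on or after it is 6 March 1978 (1 day later).
From 6 March 1978 to 6 July 1978: 25 + 30 + 31 + 30 + 6 = 122 days (rest of March, April, May, June, July).
122 ÷ 7 = 17 full weeks with remainder 3, so 17 more Mondays after the first → 18.

18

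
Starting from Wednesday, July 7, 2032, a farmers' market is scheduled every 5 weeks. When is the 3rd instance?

The 3rd occurrence is 2 intervals after the first: 2 × 35 = 70 days after July 7, 2032.
July has 31 days — 24 days to the end of July leaves 46.
August has 31 days (15 left).
15 days into September → September 15, 2032.

September 15, 2032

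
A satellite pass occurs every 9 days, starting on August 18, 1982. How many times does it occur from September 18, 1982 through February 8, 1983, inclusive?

16

Occurrences land 9·i days after August 18, 1982 for i = 0, 1, 2, …
September 18, 1982 is 31 days after the start; 31 ÷ 9 = 3 remainder 4; since the remainder is 4, round up to i = 4. First occurrence in the window: #5 on September 23, 1982 (4×9 = 36 days in).
February 8, 1983 is 174 days after the start; 174 ÷ 9 = 19 remainder 3. Last occurrence in the window: #20 on February 5, 1983.
Occurrences #5 through #20: 16 in total.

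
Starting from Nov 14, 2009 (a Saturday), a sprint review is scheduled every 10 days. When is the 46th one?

Feb 7, 2011

The 46th occurrence is 45 intervals after the first: 45 × 10 = 450 days after Nov 14, 2009.
Nov has 30 days — 16 days to the end of Nov leaves 434.
From end of Nov to end of 2009 is 31 days (403 left).
2010 has 365 days (38 left).
Jan has 31 days (7 left).
7 days into Feb → Feb 7, 2011.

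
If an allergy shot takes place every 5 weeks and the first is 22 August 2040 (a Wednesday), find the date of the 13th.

The 13th occurrence is 12 intervals after the first: 12 × 35 = 420 days after 22 August 2040.
August has 31 days — 9 days to the end of August leaves 411.
From end of August to end of 2040 is 122 days (289 left).
January has 31 days (258 left).
February has 28 days (230 left).
March has 31 days (199 left).
April has 30 days (169 left).
May has 31 days (138 left).
June has 30 days (108 left).
July has 31 days (77 left).
August has 31 days (46 left).
September has 30 days (16 left).
16 days into October → 16 October 2041.

16 October 2041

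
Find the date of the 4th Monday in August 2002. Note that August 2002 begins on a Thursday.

August 26, 2002

August 2002 begins on a Thursday, so the first Monday is August 5 (4 days later).
The 4th Monday is 3 weeks later: 5 + 21 = 26.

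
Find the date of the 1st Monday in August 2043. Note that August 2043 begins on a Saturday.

August 2043 begins on a Saturday, so the first Monday is August 3 (2 days later).

3 August 2043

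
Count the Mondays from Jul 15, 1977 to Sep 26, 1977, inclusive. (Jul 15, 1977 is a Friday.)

11

Jul 15, 1977 is a Friday; the first Monday on or after it is Jul 18, 1977 (3 days later).
From Jul 18, 1977 to Sep 26, 1977: 13 + 31 + 26 = 70 days (rest of Jul, Aug, Sep).
70 ÷ 7 = 10 full weeks with remainder 0, so 10 more Mondays after the first → 11.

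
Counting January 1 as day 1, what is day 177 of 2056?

25 June 2056

January has 31 days (177 − 31 = 146 remain).
February has 29 days (146 − 29 = 117 remain).
March has 31 days (117 − 31 = 86 remain).
April has 30 days (86 − 30 = 56 remain).
May has 31 days (56 − 31 = 25 remain).
25 into June → June 25.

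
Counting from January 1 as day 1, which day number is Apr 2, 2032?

93

Days in months before Apr: 31 + 29 + 31 = 91.
Plus 2 days into Apr → day 93.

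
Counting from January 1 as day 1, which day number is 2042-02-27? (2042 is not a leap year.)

Days in months before February: 31 = 31.
Plus 27 days into February → day 58.

58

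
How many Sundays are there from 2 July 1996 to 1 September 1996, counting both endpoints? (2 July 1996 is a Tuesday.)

9

2 July 1996 is a Tuesday; the first Sunday on or after it is 7 July 1996 (5 days later).
From 7 July 1996 to 1 September 1996: 24 + 31 + 1 = 56 days (rest of July, August, September).
56 ÷ 7 = 8 full weeks with remainder 0, so 8 more Sundays after the first → 9.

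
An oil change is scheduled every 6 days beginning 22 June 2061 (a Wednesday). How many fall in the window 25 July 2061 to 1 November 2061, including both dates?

Occurrences land 6·i days after 22 June 2061 for i = 0, 1, 2, …
25 July 2061 is 33 days after the start; 33 ÷ 6 = 5 remainder 3; since the remainder is 3, round up to i = 6. First occurrence in the window: #7 on 28 July 2061 (6×6 = 36 days in).
1 November 2061 is 132 days after the start; 132 ÷ 6 = 22 remainder 0. Last occurrence in the window: #23 on 1 November 2061.
Occurrences #7 through #23: 17 in total.

17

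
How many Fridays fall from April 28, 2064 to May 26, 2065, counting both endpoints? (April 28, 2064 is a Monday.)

April 28, 2064 is a Monday; the first Friday on or after it is May 2, 2064 (4 days later).
From May 2, 2064 to May 26, 2065: 243 + 146 = 389 days (rest of 2064, to May 26, 2065 in 2065).
389 ÷ 7 = 55 full weeks with remainder 4, so 55 more Fridays after the first → 56.

56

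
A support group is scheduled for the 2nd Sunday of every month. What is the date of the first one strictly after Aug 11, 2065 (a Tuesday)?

Aug 2065 starts on a Saturday; its first Sunday is the 2nd, so the 2nd Sunday is the 9th — Aug 9, 2065.
That is not after Aug 11, 2065, so look at Sep 2065.
Sep 2065 starts on a Tuesday; its first Sunday is the 6th, so the 2nd Sunday is the 13th — Sep 13, 2065.

Sep 13, 2065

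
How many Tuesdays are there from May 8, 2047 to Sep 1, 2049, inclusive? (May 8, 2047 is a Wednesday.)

May 8, 2047 is a Wednesday; the first Tuesday on or after it is May 14, 2047 (6 days later).
From May 14, 2047 to Sep 1, 2049: 231 + 366 + 244 = 841 days (rest of 2047, 2048, to Sep 1, 2049 in 2049).
841 ÷ 7 = 120 full weeks with remainder 1, so 120 more Tuesdays after the first → 121.

121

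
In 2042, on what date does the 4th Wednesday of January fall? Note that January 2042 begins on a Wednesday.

January 2042 begins on a Wednesday, so the first Wednesday is January 1.
The 4th Wednesday is 3 weeks later: 1 + 21 = 22.

22 January 2042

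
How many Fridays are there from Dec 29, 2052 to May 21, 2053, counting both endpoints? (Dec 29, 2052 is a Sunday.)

20

Dec 29, 2052 is a Sunday; the first Friday on or after it is Jan 3, 2053 (5 days later).
From Jan 3, 2053 to May 21, 2053: 28 + 28 + 31 + 30 + 21 = 138 days (rest of Jan, Feb, Mar, Apr, May).
138 ÷ 7 = 19 full weeks with remainder 5, so 19 more Fridays after the first → 20.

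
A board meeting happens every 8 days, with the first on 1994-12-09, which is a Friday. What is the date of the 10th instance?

1995-02-19

The 10th occurrence is 9 intervals after the first: 9 × 8 = 72 days after 1994-12-09.
December has 31 days — 22 days to the end of December leaves 50.
January has 31 days (19 left).
19 days into February → 1995-02-19.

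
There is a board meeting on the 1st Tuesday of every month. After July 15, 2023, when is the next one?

August 1, 2023

July 2023 starts on a Saturday, so its 1st Tuesday is July 4, 2023 (3 days in).
That is not after July 15, 2023, so look at August 2023.
August 2023 starts on a Tuesday, so its 1st Tuesday is August 1, 2023.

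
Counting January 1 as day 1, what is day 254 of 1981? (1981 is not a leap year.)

September 11, 1981

January has 31 days (254 − 31 = 223 remain).
February has 28 days (223 − 28 = 195 remain).
March has 31 days (195 − 31 = 164 remain).
April has 30 days (164 − 30 = 134 remain).
May has 31 days (134 − 31 = 103 remain).
June has 30 days (103 − 30 = 73 remain).
July has 31 days (73 − 31 = 42 remain).
August has 31 days (42 − 31 = 11 remain).
11 into September → September 11.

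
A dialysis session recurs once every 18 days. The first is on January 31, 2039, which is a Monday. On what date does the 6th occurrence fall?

The 6th occurrence is 5 intervals after the first: 5 × 18 = 90 days after January 31, 2039.
January has 31 days — 0 days to the end of January leaves 90.
February has 28 days (62 left).
March has 31 days (31 left).
April has 30 days (1 left).
1 day into May → May 1, 2039.

May 1, 2039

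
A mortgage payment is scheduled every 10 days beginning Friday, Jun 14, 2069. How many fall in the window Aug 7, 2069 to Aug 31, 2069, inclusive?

2

Occurrences land 10·i days after Jun 14, 2069 for i = 0, 1, 2, …
Aug 7, 2069 is 54 days after the start; 54 ÷ 10 = 5 remainder 4; since the remainder is 4, round up to i = 6. First occurrence in the window: #7 on Aug 13, 2069 (6×10 = 60 days in).
Aug 31, 2069 is 78 days after the start; 78 ÷ 10 = 7 remainder 8. Last occurrence in the window: #8 on Aug 23, 2069.
Occurrences #7 through #8: 2 in total.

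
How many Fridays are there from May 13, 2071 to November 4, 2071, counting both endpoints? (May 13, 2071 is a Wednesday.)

25

May 13, 2071 is a Wednesday; the first Friday on or after it is May 15, 2071 (2 days later).
From May 15, 2071 to November 4, 2071: 16 + 30 + 31 + 31 + 30 + 31 + 4 = 173 days (rest of May, June, July, August, September, October, November).
173 ÷ 7 = 24 full weeks with remainder 5, so 24 more Fridays after the first → 25.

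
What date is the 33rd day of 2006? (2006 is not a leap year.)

2 February 2006

January has 31 days (33 − 31 = 2 remain).
2 into February → February 2.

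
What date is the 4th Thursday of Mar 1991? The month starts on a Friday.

Mar 1991 begins on a Friday, so the first Thursday is Mar 7 (6 days later).
The 4th Thursday is 3 weeks later: 7 + 21 = 28.

Mar 28, 1991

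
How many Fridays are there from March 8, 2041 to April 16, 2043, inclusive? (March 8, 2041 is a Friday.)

110

March 8, 2041 is a Friday; the first Friday on or after it is March 8, 2041.
From March 8, 2041 to April 16, 2043: 298 + 365 + 106 = 769 days (rest of 2041, 2042, to April 16, 2043 in 2043).
769 ÷ 7 = 109 full weeks with remainder 6, so 109 more Fridays after the first → 110.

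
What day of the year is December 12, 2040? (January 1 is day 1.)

347

Days in months before December: 31 + 29 + 31 + 30 + 31 + 30 + 31 + 31 + 30 + 31 + 30 = 335.
Plus 12 days into December → day 347.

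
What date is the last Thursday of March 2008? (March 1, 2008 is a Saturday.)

27 March 2008

March 2008 begins on a Saturday, so the first Thursday is March 6 (5 days later).
March 2008 has 31 days. Adding weeks: 6, 13, 20, 27 — the last one ≤ 31 is the 27th.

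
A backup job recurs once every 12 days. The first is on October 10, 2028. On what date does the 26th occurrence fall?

August 6, 2029

The 26th occurrence is 25 intervals after the first: 25 × 12 = 300 days after October 10, 2028.
October has 31 days — 21 days to the end of October leaves 279.
November has 30 days (249 left).
December has 31 days (218 left).
January has 31 days (187 left).
February has 28 days (159 left).
March has 31 days (128 left).
April has 30 days (98 left).
May has 31 days (67 left).
June has 30 days (37 left).
July has 31 days (6 left).
6 days into August → August 6, 2029.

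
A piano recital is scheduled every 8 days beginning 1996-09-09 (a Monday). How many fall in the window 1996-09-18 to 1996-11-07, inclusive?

6

Occurrences land 8·i days after 1996-09-09 for i = 0, 1, 2, …
1996-09-18 is 9 days after the start; 9 ÷ 8 = 1 remainder 1; since the remainder is 1, round up to i = 2. First occurrence in the window: #3 on 1996-09-25 (2×8 = 16 days in).
1996-11-07 is 59 days after the start; 59 ÷ 8 = 7 remainder 3. Last occurrence in the window: #8 on 1996-11-04.
Occurrences #3 through #8: 6 in total.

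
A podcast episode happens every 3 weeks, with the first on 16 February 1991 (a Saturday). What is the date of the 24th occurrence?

The 24th occurrence is 23 intervals after the first: 23 × 21 = 483 days after 16 February 1991.
February has 28 days — 12 days to the end of February leaves 471.
From end of February to end of 1991 is 306 days (165 left).
January has 31 days (134 left).
February has 29 days (105 left).
March has 31 days (74 left).
April has 30 days (44 left).
May has 31 days (13 left).
13 days into June → 13 June 1992.

13 June 1992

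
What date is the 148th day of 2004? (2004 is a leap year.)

January has 31 days (148 − 31 = 117 remain).
February has 29 days (117 − 29 = 88 remain).
March has 31 days (88 − 31 = 57 remain).
April has 30 days (57 − 30 = 27 remain).
27 into May → May 27.

27 May 2004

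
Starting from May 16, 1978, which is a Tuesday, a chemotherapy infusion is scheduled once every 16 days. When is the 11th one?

The 11th occurrence is 10 intervals after the first: 10 × 16 = 160 days after May 16, 1978.
May has 31 days — 15 days to the end of May leaves 145.
June has 30 days (115 left).
July has 31 days (84 left).
August has 31 days (53 left).
September has 30 days (23 left).
23 days into October → October 23, 1978.

October 23, 1978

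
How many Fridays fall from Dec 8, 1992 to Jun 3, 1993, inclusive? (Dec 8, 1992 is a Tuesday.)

Dec 8, 1992 is a Tuesday; the first Friday on or after it is Dec 11, 1992 (3 days later).
From Dec 11, 1992 to Jun 3, 1993: 20 + 31 + 28 + 31 + 30 + 31 + 3 = 174 days (rest of Dec, Jan, Feb, Mar, Apr, May, Jun).
174 ÷ 7 = 24 full weeks with remainder 6, so 24 more Fridays after the first → 25.

25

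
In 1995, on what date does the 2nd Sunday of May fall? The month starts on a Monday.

May 1995 begins on a Monday, so the first Sunday is May 7 (6 days later).
The 2nd Sunday is 1 weeks later: 7 + 7 = 14.

1995-05-14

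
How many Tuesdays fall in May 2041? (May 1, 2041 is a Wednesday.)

4

May 1, 2041 is a Wednesday; the first Tuesday on or after it is May 7, 2041 (6 days later).
From May 7, 2041 to May 31, 2041 is 31 − 7 = 24 days.
24 ÷ 7 = 3 full weeks with remainder 3, so 3 more Tuesdays after the first → 4.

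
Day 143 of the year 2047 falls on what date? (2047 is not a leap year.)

May 23, 2047

Jan has 31 days (143 − 31 = 112 remain).
Feb has 28 days (112 − 28 = 84 remain).
Mar has 31 days (84 − 31 = 53 remain).
Apr has 30 days (53 − 30 = 23 remain).
23 into May → May 23.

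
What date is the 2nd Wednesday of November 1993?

November 1993 begins on a Monday, so the first Wednesday is November 3 (2 days later).
The 2nd Wednesday is 1 weeks later: 3 + 7 = 10.

10 November 1993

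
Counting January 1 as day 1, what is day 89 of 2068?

2068-03-29

January has 31 days (89 − 31 = 58 remain).
February has 29 days (58 − 29 = 29 remain).
29 into March → March 29.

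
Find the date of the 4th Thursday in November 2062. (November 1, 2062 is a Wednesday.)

November 2062 begins on a Wednesday, so the first Thursday is November 2 (1 day later).
The 4th Thursday is 3 weeks later: 2 + 21 = 23.

2062-11-23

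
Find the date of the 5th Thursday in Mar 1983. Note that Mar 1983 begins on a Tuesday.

Mar 31, 1983

Mar 1983 begins on a Tuesday, so the first Thursday is Mar 3 (2 days later).
The 5th Thursday is 4 weeks later: 3 + 28 = 31.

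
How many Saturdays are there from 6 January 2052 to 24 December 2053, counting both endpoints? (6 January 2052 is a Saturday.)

6 January 2052 is a Saturday; the first Saturday on or after it is 6 January 2052.
From 6 January 2052 to 24 December 2053: 360 + 358 = 718 days (rest of 2052, to 24 December 2053 in 2053).
718 ÷ 7 = 102 full weeks with remainder 4, so 102 more Saturdays after the first → 103.

103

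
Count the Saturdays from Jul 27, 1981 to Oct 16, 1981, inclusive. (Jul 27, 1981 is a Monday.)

11

Jul 27, 1981 is a Monday; the first Saturday on or after it is Aug 1, 1981 (5 days later).
From Aug 1, 1981 to Oct 16, 1981: 30 + 30 + 16 = 76 days (rest of Aug, Sep, Oct).
76 ÷ 7 = 10 full weeks with remainder 6, so 10 more Saturdays after the first → 11.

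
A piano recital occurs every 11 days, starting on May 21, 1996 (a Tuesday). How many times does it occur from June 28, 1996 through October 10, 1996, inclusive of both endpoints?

Occurrences land 11·i days after May 21, 1996 for i = 0, 1, 2, …
June 28, 1996 is 38 days after the start; 38 ÷ 11 = 3 remainder 5; since the remainder is 5, round up to i = 4. First occurrence in the window: #5 on July 4, 1996 (4×11 = 44 days in).
October 10, 1996 is 142 days after the start; 142 ÷ 11 = 12 remainder 10. Last occurrence in the window: #13 on September 30, 1996.
Occurrences #5 through #13: 9 in total.

9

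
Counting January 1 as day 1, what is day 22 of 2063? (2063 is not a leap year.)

22 January 2063

22 into January → January 22.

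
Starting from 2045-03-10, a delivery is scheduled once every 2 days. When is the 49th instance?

The 49th occurrence is 48 intervals after the first: 48 × 2 = 96 days after 2045-03-10.
March has 31 days — 21 days to the end of March leaves 75.
April has 30 days (45 left).
May has 31 days (14 left).
14 days into June → 2045-06-14.

2045-06-14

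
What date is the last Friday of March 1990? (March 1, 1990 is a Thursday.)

March 1990 begins on a Thursday, so the first Friday is March 2 (1 day later).
March 1990 has 31 days. Adding weeks: 2, 9, 16, 23, 30 — the last one ≤ 31 is the 30th.

1990-03-30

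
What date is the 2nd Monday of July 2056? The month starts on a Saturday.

July 10, 2056

July 2056 begins on a Saturday, so the first Monday is July 3 (2 days later).
The 2nd Monday is 1 weeks later: 3 + 7 = 10.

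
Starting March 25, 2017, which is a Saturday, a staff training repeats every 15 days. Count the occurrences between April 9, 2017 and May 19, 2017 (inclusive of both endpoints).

Occurrences land 15·i days after March 25, 2017 for i = 0, 1, 2, …
April 9, 2017 is 15 days after the start; 15 ÷ 15 = 1 remainder 0. First occurrence in the window: #2 on April 9, 2017 (1×15 = 15 days in).
May 19, 2017 is 55 days after the start; 55 ÷ 15 = 3 remainder 10. Last occurrence in the window: #4 on May 9, 2017.
Occurrences #2 through #4: 3 in total.

3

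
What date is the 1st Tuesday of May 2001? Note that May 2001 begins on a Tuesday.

May 1, 2001

May 2001 begins on a Tuesday, so the first Tuesday is May 1.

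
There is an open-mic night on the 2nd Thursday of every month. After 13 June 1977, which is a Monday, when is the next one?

June 1977 starts on a Wednesday; its first Thursday is the 2nd, so the 2nd Thursday is the 9th — 9 June 1977.
That is not after 13 June 1977, so look at July 1977.
July 1977 starts on a Friday; its first Thursday is the 7th, so the 2nd Thursday is the 14th — 14 July 1977.

14 July 1977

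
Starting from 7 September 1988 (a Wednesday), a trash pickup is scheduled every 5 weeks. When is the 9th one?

14 June 1989

The 9th occurrence is 8 intervals after the first: 8 × 35 = 280 days after 7 September 1988.
September has 30 days — 23 days to the end of September leaves 257.
October has 31 days (226 left).
November has 30 days (196 left).
December has 31 days (165 left).
January has 31 days (134 left).
February has 28 days (106 left).
March has 31 days (75 left).
April has 30 days (45 left).
May has 31 days (14 left).
14 days into June → 14 June 1989.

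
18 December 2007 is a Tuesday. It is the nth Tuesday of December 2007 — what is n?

Day 18 falls in week ⌈18/7⌉ of the month.
Days 1–7 hold the 1st Tuesday, 8–14 the 2nd, 15–21 the 3rd, 22–28 the 4th, 29–31 the 5th.
18 is in the range for the 3rd.

3rd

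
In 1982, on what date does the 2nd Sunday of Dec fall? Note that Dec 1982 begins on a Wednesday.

Dec 12, 1982

Dec 1982 begins on a Wednesday, so the first Sunday is Dec 5 (4 days later).
The 2nd Sunday is 1 weeks later: 5 + 7 = 12.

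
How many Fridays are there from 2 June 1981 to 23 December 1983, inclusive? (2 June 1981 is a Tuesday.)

134

2 June 1981 is a Tuesday; the first Friday on or after it is 5 June 1981 (3 days later).
From 5 June 1981 to 23 December 1983: 209 + 365 + 357 = 931 days (rest of 1981, 1982, to 23 December 1983 in 1983).
931 ÷ 7 = 133 full weeks with remainder 0, so 133 more Fridays after the first → 134.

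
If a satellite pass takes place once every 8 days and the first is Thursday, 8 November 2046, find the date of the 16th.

8 March 2047

The 16th occurrence is 15 intervals after the first: 15 × 8 = 120 days after 8 November 2046.
November has 30 days — 22 days to the end of November leaves 98.
December has 31 days (67 left).
January has 31 days (36 left).
February has 28 days (8 left).
8 days into March → 8 March 2047.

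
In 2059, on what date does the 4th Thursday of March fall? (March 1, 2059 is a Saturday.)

March 2059 begins on a Saturday, so the first Thursday is March 6 (5 days later).
The 4th Thursday is 3 weeks later: 6 + 21 = 27.

27 March 2059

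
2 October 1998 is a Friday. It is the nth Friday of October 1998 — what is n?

1st

Day 2 falls in week ⌈2/7⌉ of the month.
Days 1–7 hold the 1st Friday, 8–14 the 2nd, 15–21 the 3rd, 22–28 the 4th, 29–31 the 5th.
2 is in the range for the 1st.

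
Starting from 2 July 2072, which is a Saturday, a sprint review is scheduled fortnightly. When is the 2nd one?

16 July 2072

The 2nd occurrence is 1 interval after the first: 1 × 14 = 14 days after 2 July 2072.
14 days later is 16 July 2072.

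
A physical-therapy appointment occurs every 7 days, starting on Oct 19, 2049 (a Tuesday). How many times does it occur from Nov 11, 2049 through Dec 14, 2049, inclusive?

Occurrences land 7·i days after Oct 19, 2049 for i = 0, 1, 2, …
Nov 11, 2049 is 23 days after the start; 23 ÷ 7 = 3 remainder 2; since the remainder is 2, round up to i = 4. First occurrence in the window: #5 on Nov 16, 2049 (4×7 = 28 days in).
Dec 14, 2049 is 56 days after the start; 56 ÷ 7 = 8 remainder 0. Last occurrence in the window: #9 on Dec 14, 2049.
Occurrences #5 through #9: 5 in total.

5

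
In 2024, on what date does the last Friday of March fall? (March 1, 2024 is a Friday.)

March 2024 begins on a Friday, so the first Friday is March 1.
March 2024 has 31 days. Adding weeks: 1, 8, 15, 22, 29 — the last one ≤ 31 is the 29th.

March 29, 2024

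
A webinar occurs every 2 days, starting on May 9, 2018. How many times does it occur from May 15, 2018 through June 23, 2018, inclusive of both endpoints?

20

Occurrences land 2·i days after May 9, 2018 for i = 0, 1, 2, …
May 15, 2018 is 6 days after the start; 6 ÷ 2 = 3 remainder 0. First occurrence in the window: #4 on May 15, 2018 (3×2 = 6 days in).
June 23, 2018 is 45 days after the start; 45 ÷ 2 = 22 remainder 1. Last occurrence in the window: #23 on June 22, 2018.
Occurrences #4 through #23: 20 in total.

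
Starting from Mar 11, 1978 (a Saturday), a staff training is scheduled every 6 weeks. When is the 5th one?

Aug 26, 1978

The 5th occurrence is 4 intervals after the first: 4 × 42 = 168 days after Mar 11, 1978.
Mar has 31 days — 20 days to the end of Mar leaves 148.
Apr has 30 days (118 left).
May has 31 days (87 left).
Jun has 30 days (57 left).
Jul has 31 days (26 left).
26 days into Aug → Aug 26, 1978.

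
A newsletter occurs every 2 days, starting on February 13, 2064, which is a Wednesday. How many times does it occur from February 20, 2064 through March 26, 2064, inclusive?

18

Occurrences land 2·i days after February 13, 2064 for i = 0, 1, 2, …
February 20, 2064 is 7 days after the start; 7 ÷ 2 = 3 remainder 1; since the remainder is 1, round up to i = 4. First occurrence in the window: #5 on February 21, 2064 (4×2 = 8 days in).
March 26, 2064 is 42 days after the start; 42 ÷ 2 = 21 remainder 0. Last occurrence in the window: #22 on March 26, 2064.
Occurrences #5 through #22: 18 in total.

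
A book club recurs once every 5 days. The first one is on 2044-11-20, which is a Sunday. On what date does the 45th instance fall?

2045-06-28

The 45th occurrence is 44 intervals after the first: 44 × 5 = 220 days after 2044-11-20.
November has 30 days — 10 days to the end of November leaves 210.
December has 31 days (179 left).
January has 31 days (148 left).
February has 28 days (120 left).
March has 31 days (89 left).
April has 30 days (59 left).
May has 31 days (28 left).
28 days into June → 2045-06-28.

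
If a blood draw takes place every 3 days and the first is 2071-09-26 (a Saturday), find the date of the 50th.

The 50th occurrence is 49 intervals after the first: 49 × 3 = 147 days after 2071-09-26.
September has 30 days — 4 days to the end of September leaves 143.
October has 31 days (112 left).
November has 30 days (82 left).
December has 31 days (51 left).
January has 31 days (20 left).
20 days into February → 2072-02-20.

2072-02-20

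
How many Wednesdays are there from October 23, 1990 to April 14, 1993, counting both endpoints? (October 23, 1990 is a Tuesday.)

130

October 23, 1990 is a Tuesday; the first Wednesday on or after it is October 24, 1990 (1 day later).
From October 24, 1990 to April 14, 1993: 68 + 365 + 366 + 104 = 903 days (rest of 1990, 1991, 1992, to April 14, 1993 in 1993).
903 ÷ 7 = 129 full weeks with remainder 0, so 129 more Wednesdays after the first → 130.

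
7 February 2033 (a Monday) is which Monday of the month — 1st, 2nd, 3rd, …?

1st

Day 7 falls in week ⌈7/7⌉ of the month.
Days 1–7 hold the 1st Monday, 8–14 the 2nd, 15–21 the 3rd, 22–28 the 4th, 29–31 the 5th.
7 is in the range for the 1st.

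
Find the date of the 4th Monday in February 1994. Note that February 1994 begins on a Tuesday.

28 February 1994

February 1994 begins on a Tuesday, so the first Monday is February 7 (6 days later).
The 4th Monday is 3 weeks later: 7 + 21 = 28.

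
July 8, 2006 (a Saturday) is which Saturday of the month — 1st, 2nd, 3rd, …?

2nd

Day 8 falls in week ⌈8/7⌉ of the month.
Days 1–7 hold the 1st Saturday, 8–14 the 2nd, 15–21 the 3rd, 22–28 the 4th, 29–31 the 5th.
8 is in the range for the 2nd.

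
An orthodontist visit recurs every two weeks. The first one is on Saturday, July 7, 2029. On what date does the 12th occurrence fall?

The 12th occurrence is 11 intervals after the first: 11 × 14 = 154 days after July 7, 2029.
July has 31 days — 24 days to the end of July leaves 130.
August has 31 days (99 left).
September has 30 days (69 left).
October has 31 days (38 left).
November has 30 days (8 left).
8 days into December → December 8, 2029.

December 8, 2029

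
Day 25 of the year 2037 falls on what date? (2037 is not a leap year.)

Jan 25, 2037

25 into Jan → Jan 25.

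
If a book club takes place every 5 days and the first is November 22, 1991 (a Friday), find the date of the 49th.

July 19, 1992

The 49th occurrence is 48 intervals after the first: 48 × 5 = 240 days after November 22, 1991.
November has 30 days — 8 days to the end of November leaves 232.
December has 31 days (201 left).
January has 31 days (170 left).
February has 29 days (141 left).
March has 31 days (110 left).
April has 30 days (80 left).
May has 31 days (49 left).
June has 30 days (19 left).
19 days into July → July 19, 1992.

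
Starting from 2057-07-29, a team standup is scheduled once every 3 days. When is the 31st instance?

2057-10-27

The 31st occurrence is 30 intervals after the first: 30 × 3 = 90 days after 2057-07-29.
July has 31 days — 2 days to the end of July leaves 88.
August has 31 days (57 left).
September has 30 days (27 left).
27 days into October → 2057-10-27.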